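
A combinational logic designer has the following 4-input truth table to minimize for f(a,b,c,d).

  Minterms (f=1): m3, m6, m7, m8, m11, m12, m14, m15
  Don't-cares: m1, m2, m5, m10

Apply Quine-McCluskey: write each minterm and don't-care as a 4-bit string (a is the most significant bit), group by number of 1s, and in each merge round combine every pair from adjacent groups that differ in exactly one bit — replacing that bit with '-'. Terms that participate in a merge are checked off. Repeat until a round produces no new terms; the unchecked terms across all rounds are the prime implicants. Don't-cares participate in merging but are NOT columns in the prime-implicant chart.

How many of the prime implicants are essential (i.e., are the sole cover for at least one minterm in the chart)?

2

size-2^0 implicants → 0001(✓)  0010(✓)  0011(✓)  0101(✓)  0110(✓)  0111(✓)  1000(✓)  1010(✓)  1011(✓)  1100(✓)  1110(✓)  1111(✓)
size-2^1 implicants → -010(✓)  -011(✓)  -110(✓)  -111(✓)  0-01(✓)  0-10(✓)  0-11(✓)  00-1(✓)  001-(✓)  01-1(✓)  011-(✓)  1-00(✓)  1-10(✓)  1-11(✓)  10-0(✓)  101-(✓)  11-0(✓)  111-(✓)
size-2^2 implicants → --10(✓)  --11(✓)  -01-(✓)  -11-(✓)  0--1  0-1-(✓)  1--0  1-1-(✓)
size-2^3 implicants → --1-
Unchecked terms (primes): --1-, 0--1, 1--0
Minterm coverage:
  m3 ⊆ --1-,0--1
  m6 ⊆ --1- [E]
  m7 ⊆ --1-,0--1
  m8 ⊆ 1--0 [E]
  m11 ⊆ --1- [E]
  m12 ⊆ 1--0 [E]
  m14 ⊆ --1-,1--0
  m15 ⊆ --1- [E]
E = {--1-, 1--0}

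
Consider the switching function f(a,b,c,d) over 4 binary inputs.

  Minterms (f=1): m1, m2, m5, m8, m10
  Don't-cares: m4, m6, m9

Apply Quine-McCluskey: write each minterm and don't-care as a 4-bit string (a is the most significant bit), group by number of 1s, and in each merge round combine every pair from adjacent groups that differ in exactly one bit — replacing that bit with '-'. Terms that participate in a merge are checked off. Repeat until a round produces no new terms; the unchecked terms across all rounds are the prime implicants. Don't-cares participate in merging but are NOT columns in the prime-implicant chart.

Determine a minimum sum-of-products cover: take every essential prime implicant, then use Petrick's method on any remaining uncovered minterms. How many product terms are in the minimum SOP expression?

size-2^0 implicants → 0001(✓)  0010(✓)  0100(✓)  0101(✓)  0110(✓)  1000(✓)  1001(✓)  1010(✓)
size-2^1 implicants → -001  -010  0-01  0-10  01-0  010-  10-0  100-
Unchecked terms (primes): -001, -010, 0-01, 0-10, 01-0, 010-, 10-0, 100-
Minterm coverage:
  m1 ⊆ -001,0-01
  m2 ⊆ -010,0-10
  m5 ⊆ 0-01,010-
  m8 ⊆ 10-0,100-
  m10 ⊆ -010,10-0
(no essential prime implicants)
Petrick residual → -010, 0-01, 10-0
Cover = b'cd' + a'c'd + ab'd'  |cover|=3

3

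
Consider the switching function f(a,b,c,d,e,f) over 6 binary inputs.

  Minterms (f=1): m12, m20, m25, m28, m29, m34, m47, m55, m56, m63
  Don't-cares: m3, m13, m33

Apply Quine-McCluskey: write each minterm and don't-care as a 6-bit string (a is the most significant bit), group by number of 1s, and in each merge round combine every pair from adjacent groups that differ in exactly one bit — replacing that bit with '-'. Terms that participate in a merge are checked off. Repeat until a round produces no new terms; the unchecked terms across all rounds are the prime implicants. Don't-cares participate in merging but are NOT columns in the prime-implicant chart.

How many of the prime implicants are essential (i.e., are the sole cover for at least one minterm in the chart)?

7

[col 0] 000011, 001100*, 001101*, 010100*, 011001*, 011100*, 011101*, 100001, 100010, 101111*, 110111*, 111000, 111111*
[col 1] 0-1100*, 0-1101*, 00110-*, 01-100, 011-01, 01110-*, 1-1111, 11-111
[col 2] 0-110-
Prime implicants: 0-110-, 000011, 01-100, 011-01, 1-1111, 100001, 100010, 11-111, 111000
PI chart (minterm → PIs covering it):
  12 | 0-110-  (sole → essential)
  20 | 01-100  (sole → essential)
  25 | 011-01  (sole → essential)
  28 | 0-110-,01-100
  29 | 0-110-,011-01
  34 | 100010  (sole → essential)
  47 | 1-1111  (sole → essential)
  55 | 11-111  (sole → essential)
  56 | 111000  (sole → essential)
  63 | 1-1111,11-111
Essential prime implicants: 0-110-, 01-100, 011-01, 1-1111, 100010, 11-111, 111000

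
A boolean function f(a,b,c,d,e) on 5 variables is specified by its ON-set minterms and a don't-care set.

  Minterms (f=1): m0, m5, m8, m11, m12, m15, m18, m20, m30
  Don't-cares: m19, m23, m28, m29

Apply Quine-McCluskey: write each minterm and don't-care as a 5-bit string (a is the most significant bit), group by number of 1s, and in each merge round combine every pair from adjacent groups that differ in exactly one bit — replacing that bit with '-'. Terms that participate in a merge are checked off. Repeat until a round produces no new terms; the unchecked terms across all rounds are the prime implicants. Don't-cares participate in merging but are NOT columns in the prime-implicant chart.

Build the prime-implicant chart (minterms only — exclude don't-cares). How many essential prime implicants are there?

[col 0] 00000*, 00101, 01000*, 01011*, 01100*, 01111*, 10010*, 10011*, 10100*, 10111*, 11100*, 11101*, 11110*
[col 1] -1100, 0-000, 01-00, 01-11, 1-100, 10-11, 1001-, 111-0, 1110-
Prime implicants: -1100, 0-000, 00101, 01-00, 01-11, 1-100, 10-11, 1001-, 111-0, 1110-
PI chart (minterm → PIs covering it):
  0 | 0-000  (sole → essential)
  5 | 00101  (sole → essential)
  8 | 0-000,01-00
  11 | 01-11  (sole → essential)
  12 | -1100,01-00
  15 | 01-11  (sole → essential)
  18 | 1001-  (sole → essential)
  20 | 1-100  (sole → essential)
  30 | 111-0  (sole → essential)
Essential prime implicants: 0-000, 00101, 01-11, 1-100, 1001-, 111-0

6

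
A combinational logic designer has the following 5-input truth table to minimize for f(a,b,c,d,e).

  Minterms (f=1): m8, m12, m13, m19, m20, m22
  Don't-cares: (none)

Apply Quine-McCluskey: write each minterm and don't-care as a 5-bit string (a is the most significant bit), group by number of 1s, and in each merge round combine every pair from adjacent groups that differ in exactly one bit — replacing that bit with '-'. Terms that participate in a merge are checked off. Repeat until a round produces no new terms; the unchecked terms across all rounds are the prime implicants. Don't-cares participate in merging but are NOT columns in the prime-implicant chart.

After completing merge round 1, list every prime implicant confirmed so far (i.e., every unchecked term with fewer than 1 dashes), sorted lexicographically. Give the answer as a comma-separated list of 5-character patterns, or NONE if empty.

10011

[col 0] 01000*, 01100*, 01101*, 10011, 10100*, 10110*
[col 1] 01-00, 0110-, 101-0
Prime implicants: 01-00, 0110-, 10011, 101-0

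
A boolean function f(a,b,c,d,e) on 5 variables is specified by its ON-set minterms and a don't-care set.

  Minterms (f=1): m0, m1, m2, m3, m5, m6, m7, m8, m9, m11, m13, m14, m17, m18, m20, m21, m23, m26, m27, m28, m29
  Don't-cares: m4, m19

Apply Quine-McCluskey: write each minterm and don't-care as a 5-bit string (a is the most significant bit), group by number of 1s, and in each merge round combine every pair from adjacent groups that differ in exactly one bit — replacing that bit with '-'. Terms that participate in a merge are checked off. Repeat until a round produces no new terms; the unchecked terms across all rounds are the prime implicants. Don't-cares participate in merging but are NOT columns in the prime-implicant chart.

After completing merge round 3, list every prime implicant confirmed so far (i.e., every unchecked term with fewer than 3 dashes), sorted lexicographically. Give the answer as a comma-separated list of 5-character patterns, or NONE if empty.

--011, --101, -001-, -010-, 0--01, 0-0-1, 0-00-, 0-110, 1-01-, 1-10-

size-2^0 implicants → 00000(✓)  00001(✓)  00010(✓)  00011(✓)  00100(✓)  00101(✓)  00110(✓)  00111(✓)  01000(✓)  01001(✓)  01011(✓)  01101(✓)  01110(✓)  10001(✓)  10010(✓)  10011(✓)  10100(✓)  10101(✓)  10111(✓)  11010(✓)  11011(✓)  11100(✓)  11101(✓)
size-2^1 implicants → -0001(✓)  -0010(✓)  -0011(✓)  -0100(✓)  -0101(✓)  -0111(✓)  -1011(✓)  -1101(✓)  0-000(✓)  0-001(✓)  0-011(✓)  0-101(✓)  0-110  00-00(✓)  00-01(✓)  00-10(✓)  00-11(✓)  000-0(✓)  000-1(✓)  0000-(✓)  0001-(✓)  001-0(✓)  001-1(✓)  0010-(✓)  0011-(✓)  01-01(✓)  010-1(✓)  0100-(✓)  1-010(✓)  1-011(✓)  1-100(✓)  1-101(✓)  10-01(✓)  10-11(✓)  100-1(✓)  1001-(✓)  101-1(✓)  1010-(✓)  1101-(✓)  1110-(✓)
size-2^2 implicants → --011  --101  -0-01(✓)  -0-11(✓)  -00-1(✓)  -001-  -01-1(✓)  -010-  0--01  0-0-1  0-00-  00--0(✓)  00--1(✓)  00-0-(✓)  00-1-(✓)  000--(✓)  001--(✓)  1-01-  1-10-  10--1(✓)
size-2^3 implicants → -0--1  00---
Unchecked terms (primes): --011, --101, -0--1, -001-, -010-, 0--01, 0-0-1, 0-00-, 0-110, 00---, 1-01-, 1-10-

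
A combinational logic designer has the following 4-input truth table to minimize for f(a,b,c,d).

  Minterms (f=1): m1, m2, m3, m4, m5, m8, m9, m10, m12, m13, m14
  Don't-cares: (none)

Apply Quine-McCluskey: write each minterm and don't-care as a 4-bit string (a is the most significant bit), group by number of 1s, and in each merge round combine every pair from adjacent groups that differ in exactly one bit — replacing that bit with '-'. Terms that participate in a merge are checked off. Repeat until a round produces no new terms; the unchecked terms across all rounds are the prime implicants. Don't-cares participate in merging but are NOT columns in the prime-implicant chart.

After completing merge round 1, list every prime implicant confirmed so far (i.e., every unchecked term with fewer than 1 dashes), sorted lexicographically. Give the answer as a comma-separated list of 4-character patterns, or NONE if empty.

NONE

size-2^0 implicants → 0001(✓)  0010(✓)  0011(✓)  0100(✓)  0101(✓)  1000(✓)  1001(✓)  1010(✓)  1100(✓)  1101(✓)  1110(✓)
size-2^1 implicants → -001(✓)  -010  -100(✓)  -101(✓)  0-01(✓)  00-1  001-  010-(✓)  1-00(✓)  1-01(✓)  1-10(✓)  10-0(✓)  100-(✓)  11-0(✓)  110-(✓)
size-2^2 implicants → --01  -10-  1--0  1-0-
Unchecked terms (primes): --01, -010, -10-, 00-1, 001-, 1--0, 1-0-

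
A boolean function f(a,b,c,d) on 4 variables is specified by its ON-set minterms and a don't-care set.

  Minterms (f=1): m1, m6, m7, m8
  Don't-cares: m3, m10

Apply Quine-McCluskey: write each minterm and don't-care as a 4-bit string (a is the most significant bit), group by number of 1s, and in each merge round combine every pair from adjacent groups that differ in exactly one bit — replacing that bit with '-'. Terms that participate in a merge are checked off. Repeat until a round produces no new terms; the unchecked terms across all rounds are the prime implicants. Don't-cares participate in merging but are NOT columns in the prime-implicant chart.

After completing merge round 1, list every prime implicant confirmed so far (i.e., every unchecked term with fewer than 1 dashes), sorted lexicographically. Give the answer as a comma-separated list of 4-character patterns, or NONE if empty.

NONE

Round 0: 0001✓ 0011✓ 0110✓ 0111✓ 1000✓ 1010✓
Round 1: 0-11 00-1 011- 10-0
PIs = {0-11, 00-1, 011-, 10-0}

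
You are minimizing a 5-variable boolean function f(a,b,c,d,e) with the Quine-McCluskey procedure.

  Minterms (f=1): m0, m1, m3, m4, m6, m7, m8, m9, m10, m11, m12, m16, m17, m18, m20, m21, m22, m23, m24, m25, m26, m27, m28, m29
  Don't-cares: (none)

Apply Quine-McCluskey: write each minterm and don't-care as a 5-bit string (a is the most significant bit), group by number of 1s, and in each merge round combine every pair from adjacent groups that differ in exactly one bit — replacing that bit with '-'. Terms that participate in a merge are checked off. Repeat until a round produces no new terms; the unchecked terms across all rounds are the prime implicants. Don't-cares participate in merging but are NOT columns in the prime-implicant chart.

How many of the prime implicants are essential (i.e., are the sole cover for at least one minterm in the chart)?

[col 0] 00000*, 00001*, 00011*, 00100*, 00110*, 00111*, 01000*, 01001*, 01010*, 01011*, 01100*, 10000*, 10001*, 10010*, 10100*, 10101*, 10110*, 10111*, 11000*, 11001*, 11010*, 11011*, 11100*, 11101*
[col 1] -0000*, -0001*, -0100*, -0110*, -0111*, -1000*, -1001*, -1010*, -1011*, -1100*, 0-000*, 0-001*, 0-011*, 0-100*, 00-00*, 00-11, 000-1*, 0000-*, 001-0*, 0011-*, 01-00*, 010-0*, 010-1*, 0100-*, 0101-*, 1-000*, 1-001*, 1-010*, 1-100*, 1-101*, 10-00*, 10-01*, 10-10*, 100-0*, 1000-*, 101-0*, 101-1*, 1010-*, 1011-*, 11-00*, 11-01*, 110-0*, 110-1*, 1100-*, 1101-*, 1110-*
[col 2] --000*, --001*, --100*, -0-00*, -000-*, -01-0, -011-, -1-00*, -10-0*, -10-1*, -100-*, -101-*, 0--00*, 0-0-1, 0-00-*, 010--*, 1--00*, 1--01*, 1-0-0, 1-00-*, 1-10-*, 10--0, 10-0-*, 101--, 11-0-*, 110--*
[col 3] ---00, --00-, -10--, 1--0-
Prime implicants: ---00, --00-, -01-0, -011-, -10--, 0-0-1, 00-11, 1--0-, 1-0-0, 10--0, 101--
PI chart (minterm → PIs covering it):
  0 | ---00,--00-
  1 | --00-,0-0-1
  3 | 0-0-1,00-11
  4 | ---00,-01-0
  6 | -01-0,-011-
  7 | -011-,00-11
  8 | ---00,--00-,-10--
  9 | --00-,-10--,0-0-1
  10 | -10--  (sole → essential)
  11 | -10--,0-0-1
  12 | ---00  (sole → essential)
  16 | ---00,--00-,1--0-,1-0-0,10--0
  17 | --00-,1--0-
  18 | 1-0-0,10--0
  20 | ---00,-01-0,1--0-,10--0,101--
  21 | 1--0-,101--
  22 | -01-0,-011-,10--0,101--
  23 | -011-,101--
  24 | ---00,--00-,-10--,1--0-,1-0-0
  25 | --00-,-10--,1--0-
  26 | -10--,1-0-0
  27 | -10--  (sole → essential)
  28 | ---00,1--0-
  29 | 1--0-  (sole → essential)
Essential prime implicants: ---00, -10--, 1--0-

3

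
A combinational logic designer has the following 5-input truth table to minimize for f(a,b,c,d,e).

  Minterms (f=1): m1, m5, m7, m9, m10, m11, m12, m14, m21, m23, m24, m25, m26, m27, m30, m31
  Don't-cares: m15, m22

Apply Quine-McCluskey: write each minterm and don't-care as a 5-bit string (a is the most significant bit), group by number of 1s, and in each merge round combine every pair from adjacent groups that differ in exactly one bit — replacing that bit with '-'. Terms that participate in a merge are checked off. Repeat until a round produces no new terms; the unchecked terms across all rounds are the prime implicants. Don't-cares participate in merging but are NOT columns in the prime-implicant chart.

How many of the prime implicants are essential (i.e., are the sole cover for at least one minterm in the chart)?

[col 0] 00001*, 00101*, 00111*, 01001*, 01010*, 01011*, 01100*, 01110*, 01111*, 10101*, 10110*, 10111*, 11000*, 11001*, 11010*, 11011*, 11110*, 11111*
[col 1] -0101*, -0111*, -1001*, -1010*, -1011*, -1110*, -1111*, 0-001, 0-111*, 00-01, 001-1*, 01-10*, 01-11*, 010-1*, 0101-*, 011-0, 0111-*, 1-110*, 1-111*, 101-1*, 1011-*, 11-10*, 11-11*, 110-0*, 110-1*, 1100-*, 1101-*, 1111-*
[col 2] --111, -01-1, -1-10*, -1-11*, -10-1, -101-*, -111-*, 01-1-*, 1-11-, 11-1-*, 110--
[col 3] -1-1-
Prime implicants: --111, -01-1, -1-1-, -10-1, 0-001, 00-01, 011-0, 1-11-, 110--
PI chart (minterm → PIs covering it):
  1 | 0-001,00-01
  5 | -01-1,00-01
  7 | --111,-01-1
  9 | -10-1,0-001
  10 | -1-1-  (sole → essential)
  11 | -1-1-,-10-1
  12 | 011-0  (sole → essential)
  14 | -1-1-,011-0
  21 | -01-1  (sole → essential)
  23 | --111,-01-1,1-11-
  24 | 110--  (sole → essential)
  25 | -10-1,110--
  26 | -1-1-,110--
  27 | -1-1-,-10-1,110--
  30 | -1-1-,1-11-
  31 | --111,-1-1-,1-11-
Essential prime implicants: -01-1, -1-1-, 011-0, 110--

4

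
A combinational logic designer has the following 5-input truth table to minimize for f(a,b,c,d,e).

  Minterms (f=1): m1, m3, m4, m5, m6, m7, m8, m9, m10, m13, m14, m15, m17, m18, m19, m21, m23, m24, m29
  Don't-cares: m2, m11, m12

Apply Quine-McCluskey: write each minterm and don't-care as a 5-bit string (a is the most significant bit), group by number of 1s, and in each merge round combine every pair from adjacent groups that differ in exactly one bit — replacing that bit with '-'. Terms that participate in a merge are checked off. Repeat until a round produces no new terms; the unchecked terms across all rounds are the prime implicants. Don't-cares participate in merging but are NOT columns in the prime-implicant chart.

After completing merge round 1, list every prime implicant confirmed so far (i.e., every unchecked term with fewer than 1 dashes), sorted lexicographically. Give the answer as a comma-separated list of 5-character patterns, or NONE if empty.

size-2^0 implicants → 00001(✓)  00010(✓)  00011(✓)  00100(✓)  00101(✓)  00110(✓)  00111(✓)  01000(✓)  01001(✓)  01010(✓)  01011(✓)  01100(✓)  01101(✓)  01110(✓)  01111(✓)  10001(✓)  10010(✓)  10011(✓)  10101(✓)  10111(✓)  11000(✓)  11101(✓)
size-2^1 implicants → -0001(✓)  -0010(✓)  -0011(✓)  -0101(✓)  -0111(✓)  -1000  -1101(✓)  0-001(✓)  0-010(✓)  0-011(✓)  0-100(✓)  0-101(✓)  0-110(✓)  0-111(✓)  00-01(✓)  00-10(✓)  00-11(✓)  000-1(✓)  0001-(✓)  001-0(✓)  001-1(✓)  0010-(✓)  0011-(✓)  01-00(✓)  01-01(✓)  01-10(✓)  01-11(✓)  010-0(✓)  010-1(✓)  0100-(✓)  0101-(✓)  011-0(✓)  011-1(✓)  0110-(✓)  0111-(✓)  1-101(✓)  10-01(✓)  10-11(✓)  100-1(✓)  1001-(✓)  101-1(✓)
size-2^2 implicants → --101  -0-01(✓)  -0-11(✓)  -00-1(✓)  -001-  -01-1(✓)  0--01(✓)  0--10(✓)  0--11(✓)  0-0-1(✓)  0-01-(✓)  0-1-0(✓)  0-1-1(✓)  0-10-(✓)  0-11-(✓)  00--1(✓)  00-1-(✓)  001--(✓)  01--0(✓)  01--1(✓)  01-0-(✓)  01-1-(✓)  010--(✓)  011--(✓)  10--1(✓)
size-2^3 implicants → -0--1  0---1  0--1-  0-1--  01---
Unchecked terms (primes): --101, -0--1, -001-, -1000, 0---1, 0--1-, 0-1--, 01---

NONE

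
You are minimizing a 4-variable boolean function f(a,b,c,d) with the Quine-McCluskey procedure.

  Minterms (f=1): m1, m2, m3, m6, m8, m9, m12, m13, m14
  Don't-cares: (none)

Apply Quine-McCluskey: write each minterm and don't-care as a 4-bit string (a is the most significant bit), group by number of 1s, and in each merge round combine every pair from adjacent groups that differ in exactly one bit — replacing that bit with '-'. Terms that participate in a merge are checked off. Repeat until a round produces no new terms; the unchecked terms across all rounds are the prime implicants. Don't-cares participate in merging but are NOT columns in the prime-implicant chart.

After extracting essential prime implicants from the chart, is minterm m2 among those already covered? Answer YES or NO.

NO

size-2^0 implicants → 0001(✓)  0010(✓)  0011(✓)  0110(✓)  1000(✓)  1001(✓)  1100(✓)  1101(✓)  1110(✓)
size-2^1 implicants → -001  -110  0-10  00-1  001-  1-00(✓)  1-01(✓)  100-(✓)  11-0  110-(✓)
size-2^2 implicants → 1-0-
Unchecked terms (primes): -001, -110, 0-10, 00-1, 001-, 1-0-, 11-0
Minterm coverage:
  m1 ⊆ -001,00-1
  m2 ⊆ 0-10,001-
  m3 ⊆ 00-1,001-
  m6 ⊆ -110,0-10
  m8 ⊆ 1-0- [E]
  m9 ⊆ -001,1-0-
  m12 ⊆ 1-0-,11-0
  m13 ⊆ 1-0- [E]
  m14 ⊆ -110,11-0
E = {1-0-}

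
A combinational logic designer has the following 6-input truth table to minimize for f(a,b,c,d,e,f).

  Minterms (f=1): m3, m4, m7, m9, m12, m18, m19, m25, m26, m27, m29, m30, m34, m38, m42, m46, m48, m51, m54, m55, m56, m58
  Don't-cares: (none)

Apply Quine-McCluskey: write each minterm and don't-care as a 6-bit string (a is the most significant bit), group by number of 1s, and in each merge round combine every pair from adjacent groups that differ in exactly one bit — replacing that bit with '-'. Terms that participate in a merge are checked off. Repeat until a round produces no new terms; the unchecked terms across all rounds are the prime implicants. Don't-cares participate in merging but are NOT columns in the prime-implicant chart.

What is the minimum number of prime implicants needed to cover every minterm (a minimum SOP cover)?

size-2^0 implicants → 000011(✓)  000100(✓)  000111(✓)  001001(✓)  001100(✓)  010010(✓)  010011(✓)  011001(✓)  011010(✓)  011011(✓)  011101(✓)  011110(✓)  100010(✓)  100110(✓)  101010(✓)  101110(✓)  110000(✓)  110011(✓)  110110(✓)  110111(✓)  111000(✓)  111010(✓)
size-2^1 implicants → -10011  -11010  0-0011  0-1001  00-100  000-11  01-010(✓)  01-011(✓)  01001-(✓)  011-01  011-10  0110-1  01101-(✓)  1-0110  1-1010  10-010(✓)  10-110(✓)  100-10(✓)  101-10(✓)  11-000  110-11  11011-  1110-0
size-2^2 implicants → 01-01-  10--10
Unchecked terms (primes): -10011, -11010, 0-0011, 0-1001, 00-100, 000-11, 01-01-, 011-01, 011-10, 0110-1, 1-0110, 1-1010, 10--10, 11-000, 110-11, 11011-, 1110-0
Minterm coverage:
  m3 ⊆ 0-0011,000-11
  m4 ⊆ 00-100 [E]
  m7 ⊆ 000-11 [E]
  m9 ⊆ 0-1001 [E]
  m12 ⊆ 00-100 [E]
  m18 ⊆ 01-01- [E]
  m19 ⊆ -10011,0-0011,01-01-
  m25 ⊆ 0-1001,011-01,0110-1
  m26 ⊆ -11010,01-01-,011-10
  m27 ⊆ 01-01-,0110-1
  m29 ⊆ 011-01 [E]
  m30 ⊆ 011-10 [E]
  m34 ⊆ 10--10 [E]
  m38 ⊆ 1-0110,10--10
  m42 ⊆ 1-1010,10--10
  m46 ⊆ 10--10 [E]
  m48 ⊆ 11-000 [E]
  m51 ⊆ -10011,110-11
  m54 ⊆ 1-0110,11011-
  m55 ⊆ 110-11,11011-
  m56 ⊆ 11-000,1110-0
  m58 ⊆ -11010,1-1010,1110-0
E = {0-1001, 00-100, 000-11, 01-01-, 011-01, 011-10, 10--10, 11-000}
Petrick residual → -10011, -11010, 11011-
Cover = bc'd'ef + bcd'ef' + a'cd'e'f + a'b'de'f' + a'b'c'ef + a'bd'e + a'bce'f + a'bcef' + ab'ef' + abd'e'f' + abc'de  |cover|=11

11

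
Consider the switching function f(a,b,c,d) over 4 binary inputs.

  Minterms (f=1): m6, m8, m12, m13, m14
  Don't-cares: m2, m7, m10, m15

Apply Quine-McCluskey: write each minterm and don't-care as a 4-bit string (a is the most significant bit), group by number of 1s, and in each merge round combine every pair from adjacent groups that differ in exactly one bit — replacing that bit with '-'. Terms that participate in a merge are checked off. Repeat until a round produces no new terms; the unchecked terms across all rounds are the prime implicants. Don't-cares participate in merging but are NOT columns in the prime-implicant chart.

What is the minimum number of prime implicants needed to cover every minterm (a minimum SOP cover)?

3

[col 0] 0010*, 0110*, 0111*, 1000*, 1010*, 1100*, 1101*, 1110*, 1111*
[col 1] -010*, -110*, -111*, 0-10*, 011-*, 1-00*, 1-10*, 10-0*, 11-0*, 11-1*, 110-*, 111-*
[col 2] --10, -11-, 1--0, 11--
Prime implicants: --10, -11-, 1--0, 11--
PI chart (minterm → PIs covering it):
  6 | --10,-11-
  8 | 1--0  (sole → essential)
  12 | 1--0,11--
  13 | 11--  (sole → essential)
  14 | --10,-11-,1--0,11--
Essential prime implicants: 1--0, 11--
Petrick residual → --10
Minimum SOP uses 3 PIs: cd' + ad' + ab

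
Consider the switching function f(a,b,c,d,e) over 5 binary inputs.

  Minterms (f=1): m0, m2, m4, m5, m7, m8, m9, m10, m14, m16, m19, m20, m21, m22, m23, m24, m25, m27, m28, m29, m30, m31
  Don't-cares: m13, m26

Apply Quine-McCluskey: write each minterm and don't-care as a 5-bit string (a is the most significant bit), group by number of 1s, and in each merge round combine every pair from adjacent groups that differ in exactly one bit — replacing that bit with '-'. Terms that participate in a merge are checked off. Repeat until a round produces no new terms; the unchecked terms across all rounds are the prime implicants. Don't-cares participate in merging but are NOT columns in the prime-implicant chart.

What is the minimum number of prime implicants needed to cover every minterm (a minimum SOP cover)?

[col 0] 00000*, 00010*, 00100*, 00101*, 00111*, 01000*, 01001*, 01010*, 01101*, 01110*, 10000*, 10011*, 10100*, 10101*, 10110*, 10111*, 11000*, 11001*, 11010*, 11011*, 11100*, 11101*, 11110*, 11111*
[col 1] -0000*, -0100*, -0101*, -0111*, -1000*, -1001*, -1010*, -1101*, -1110*, 0-000*, 0-010*, 0-101*, 00-00*, 000-0*, 001-1*, 0010-*, 01-01*, 01-10*, 010-0*, 0100-*, 1-000*, 1-011*, 1-100*, 1-101*, 1-110*, 1-111*, 10-00*, 10-11*, 101-0*, 101-1*, 1010-*, 1011-*, 11-00*, 11-01*, 11-10*, 11-11*, 110-0*, 110-1*, 1100-*, 1101-*, 111-0*, 111-1*, 1110-*, 1111-*
[col 2] --000, --101, -0-00, -01-1, -010-, -1-01, -1-10, -10-0, -100-, 0-0-0, 1--00, 1--11, 1-1-0*, 1-1-1*, 1-10-*, 1-11-*, 101--*, 11--0*, 11--1*, 11-0-*, 11-1-*, 110--*, 111--*
[col 3] 1-1--, 11---
Prime implicants: --000, --101, -0-00, -01-1, -010-, -1-01, -1-10, -10-0, -100-, 0-0-0, 1--00, 1--11, 1-1--, 11---
PI chart (minterm → PIs covering it):
  0 | --000,-0-00,0-0-0
  2 | 0-0-0  (sole → essential)
  4 | -0-00,-010-
  5 | --101,-01-1,-010-
  7 | -01-1  (sole → essential)
  8 | --000,-10-0,-100-,0-0-0
  9 | -1-01,-100-
  10 | -1-10,-10-0,0-0-0
  14 | -1-10  (sole → essential)
  16 | --000,-0-00,1--00
  19 | 1--11  (sole → essential)
  20 | -0-00,-010-,1--00,1-1--
  21 | --101,-01-1,-010-,1-1--
  22 | 1-1--  (sole → essential)
  23 | -01-1,1--11,1-1--
  24 | --000,-10-0,-100-,1--00,11---
  25 | -1-01,-100-,11---
  27 | 1--11,11---
  28 | 1--00,1-1--,11---
  29 | --101,-1-01,1-1--,11---
  30 | -1-10,1-1--,11---
  31 | 1--11,1-1--,11---
Essential prime implicants: -01-1, -1-10, 0-0-0, 1--11, 1-1--
Petrick residual → -0-00, -100-
Minimum SOP uses 7 PIs: b'd'e' + b'ce + bde' + bc'd' + a'c'e' + ade + ac

7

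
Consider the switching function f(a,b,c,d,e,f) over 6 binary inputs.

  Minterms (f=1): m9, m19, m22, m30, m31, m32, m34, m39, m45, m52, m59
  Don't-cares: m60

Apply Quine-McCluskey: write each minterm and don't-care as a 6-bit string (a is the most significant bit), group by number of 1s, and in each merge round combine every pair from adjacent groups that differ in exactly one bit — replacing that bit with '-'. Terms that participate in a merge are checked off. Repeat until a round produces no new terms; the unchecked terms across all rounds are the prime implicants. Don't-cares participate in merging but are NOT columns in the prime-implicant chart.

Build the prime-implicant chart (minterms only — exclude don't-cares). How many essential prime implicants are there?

9

Round 0: 001001 010011 010110✓ 011110✓ 011111✓ 100000✓ 100010✓ 100111 101101 110100✓ 111011 111100✓
Round 1: 01-110 01111- 1000-0 11-100
PIs = {001001, 01-110, 010011, 01111-, 1000-0, 100111, 101101, 11-100, 111011}
Coverage chart:
  m9: 001001 ←essential
  m19: 010011 ←essential
  m22: 01-110 ←essential
  m30: 01-110,01111-
  m31: 01111- ←essential
  m32: 1000-0 ←essential
  m34: 1000-0 ←essential
  m39: 100111 ←essential
  m45: 101101 ←essential
  m52: 11-100 ←essential
  m59: 111011 ←essential
Essential: 001001, 01-110, 010011, 01111-, 1000-0, 100111, 101101, 11-100, 111011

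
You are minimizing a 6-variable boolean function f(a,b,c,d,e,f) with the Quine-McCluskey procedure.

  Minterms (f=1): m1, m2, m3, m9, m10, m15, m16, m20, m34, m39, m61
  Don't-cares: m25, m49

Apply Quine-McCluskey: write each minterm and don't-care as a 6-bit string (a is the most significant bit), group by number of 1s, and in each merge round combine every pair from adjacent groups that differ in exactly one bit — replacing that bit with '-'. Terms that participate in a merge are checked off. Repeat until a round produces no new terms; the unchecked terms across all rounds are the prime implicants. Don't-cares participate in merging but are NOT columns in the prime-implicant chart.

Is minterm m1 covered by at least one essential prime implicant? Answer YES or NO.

NO

Round 0: 000001✓ 000010✓ 000011✓ 001001✓ 001010✓ 001111 010000✓ 010100✓ 011001✓ 100010✓ 100111 110001 111101
Round 1: -00010 0-1001 00-001 00-010 0000-1 00001- 010-00
PIs = {-00010, 0-1001, 00-001, 00-010, 0000-1, 00001-, 001111, 010-00, 100111, 110001, 111101}
Coverage chart:
  m1: 00-001,0000-1
  m2: -00010,00-010,00001-
  m3: 0000-1,00001-
  m9: 0-1001,00-001
  m10: 00-010 ←essential
  m15: 001111 ←essential
  m16: 010-00 ←essential
  m20: 010-00 ←essential
  m34: -00010 ←essential
  m39: 100111 ←essential
  m61: 111101 ←essential
Essential: -00010, 00-010, 001111, 010-00, 100111, 111101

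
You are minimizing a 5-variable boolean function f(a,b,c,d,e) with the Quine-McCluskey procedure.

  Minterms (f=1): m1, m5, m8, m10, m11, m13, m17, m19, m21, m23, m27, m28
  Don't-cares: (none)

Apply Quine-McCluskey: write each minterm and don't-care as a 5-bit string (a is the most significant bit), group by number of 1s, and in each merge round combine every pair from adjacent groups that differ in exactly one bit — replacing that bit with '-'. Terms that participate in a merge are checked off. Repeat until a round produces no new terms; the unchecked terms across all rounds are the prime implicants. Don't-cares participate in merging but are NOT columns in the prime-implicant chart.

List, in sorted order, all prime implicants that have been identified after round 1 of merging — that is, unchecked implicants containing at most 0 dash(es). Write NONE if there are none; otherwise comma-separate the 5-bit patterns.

[col 0] 00001*, 00101*, 01000*, 01010*, 01011*, 01101*, 10001*, 10011*, 10101*, 10111*, 11011*, 11100
[col 1] -0001*, -0101*, -1011, 0-101, 00-01*, 010-0, 0101-, 1-011, 10-01*, 10-11*, 100-1*, 101-1*
[col 2] -0-01, 10--1
Prime implicants: -0-01, -1011, 0-101, 010-0, 0101-, 1-011, 10--1, 11100

11100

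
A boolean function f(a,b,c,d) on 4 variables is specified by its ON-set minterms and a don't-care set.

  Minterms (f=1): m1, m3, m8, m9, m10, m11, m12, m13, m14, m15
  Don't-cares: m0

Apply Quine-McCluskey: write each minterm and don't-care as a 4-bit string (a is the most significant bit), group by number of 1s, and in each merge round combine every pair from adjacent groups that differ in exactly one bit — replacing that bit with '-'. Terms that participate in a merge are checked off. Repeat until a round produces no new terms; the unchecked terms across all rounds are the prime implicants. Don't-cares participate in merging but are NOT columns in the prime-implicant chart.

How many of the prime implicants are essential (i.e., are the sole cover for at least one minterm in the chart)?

2

size-2^0 implicants → 0000(✓)  0001(✓)  0011(✓)  1000(✓)  1001(✓)  1010(✓)  1011(✓)  1100(✓)  1101(✓)  1110(✓)  1111(✓)
size-2^1 implicants → -000(✓)  -001(✓)  -011(✓)  00-1(✓)  000-(✓)  1-00(✓)  1-01(✓)  1-10(✓)  1-11(✓)  10-0(✓)  10-1(✓)  100-(✓)  101-(✓)  11-0(✓)  11-1(✓)  110-(✓)  111-(✓)
size-2^2 implicants → -0-1  -00-  1--0(✓)  1--1(✓)  1-0-(✓)  1-1-(✓)  10--(✓)  11--(✓)
size-2^3 implicants → 1---
Unchecked terms (primes): -0-1, -00-, 1---
Minterm coverage:
  m1 ⊆ -0-1,-00-
  m3 ⊆ -0-1 [E]
  m8 ⊆ -00-,1---
  m9 ⊆ -0-1,-00-,1---
  m10 ⊆ 1--- [E]
  m11 ⊆ -0-1,1---
  m12 ⊆ 1--- [E]
  m13 ⊆ 1--- [E]
  m14 ⊆ 1--- [E]
  m15 ⊆ 1--- [E]
E = {-0-1, 1---}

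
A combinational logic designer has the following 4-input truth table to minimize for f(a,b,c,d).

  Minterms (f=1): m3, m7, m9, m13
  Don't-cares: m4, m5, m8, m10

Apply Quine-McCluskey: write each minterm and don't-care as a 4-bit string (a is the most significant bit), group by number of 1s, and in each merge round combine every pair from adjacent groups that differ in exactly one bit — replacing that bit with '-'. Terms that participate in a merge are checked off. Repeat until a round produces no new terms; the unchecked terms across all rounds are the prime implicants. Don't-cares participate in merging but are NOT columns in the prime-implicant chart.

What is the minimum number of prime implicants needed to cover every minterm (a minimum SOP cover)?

2

[col 0] 0011*, 0100*, 0101*, 0111*, 1000*, 1001*, 1010*, 1101*
[col 1] -101, 0-11, 01-1, 010-, 1-01, 10-0, 100-
Prime implicants: -101, 0-11, 01-1, 010-, 1-01, 10-0, 100-
PI chart (minterm → PIs covering it):
  3 | 0-11  (sole → essential)
  7 | 0-11,01-1
  9 | 1-01,100-
  13 | -101,1-01
Essential prime implicants: 0-11
Petrick residual → 1-01
Minimum SOP uses 2 PIs: a'cd + ac'd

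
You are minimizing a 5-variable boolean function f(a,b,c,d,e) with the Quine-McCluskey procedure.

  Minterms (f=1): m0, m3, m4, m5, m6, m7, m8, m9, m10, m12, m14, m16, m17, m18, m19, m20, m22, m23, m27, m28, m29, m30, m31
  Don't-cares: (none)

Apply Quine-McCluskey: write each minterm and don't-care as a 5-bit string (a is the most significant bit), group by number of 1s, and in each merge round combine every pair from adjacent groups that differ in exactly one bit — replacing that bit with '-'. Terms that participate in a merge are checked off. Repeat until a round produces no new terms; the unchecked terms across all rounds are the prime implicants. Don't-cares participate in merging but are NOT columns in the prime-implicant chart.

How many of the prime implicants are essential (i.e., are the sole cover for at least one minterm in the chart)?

[col 0] 00000*, 00011*, 00100*, 00101*, 00110*, 00111*, 01000*, 01001*, 01010*, 01100*, 01110*, 10000*, 10001*, 10010*, 10011*, 10100*, 10110*, 10111*, 11011*, 11100*, 11101*, 11110*, 11111*
[col 1] -0000*, -0011*, -0100*, -0110*, -0111*, -1100*, -1110*, 0-000*, 0-100*, 0-110*, 00-00*, 00-11*, 001-0*, 001-1*, 0010-*, 0011-*, 01-00*, 01-10*, 010-0*, 0100-, 011-0*, 1-011*, 1-100*, 1-110*, 1-111*, 10-00*, 10-10*, 10-11*, 100-0*, 100-1*, 1000-*, 1001-*, 101-0*, 1011-*, 11-11*, 111-0*, 111-1*, 1110-*, 1111-*
[col 2] --100*, --110*, -0-00, -0-11, -01-0*, -011-, -11-0*, 0--00, 0-1-0*, 001--, 01--0, 1--11, 1-1-0*, 1-11-, 10--0, 10-1-, 100--, 111--
[col 3] --1-0
Prime implicants: --1-0, -0-00, -0-11, -011-, 0--00, 001--, 01--0, 0100-, 1--11, 1-11-, 10--0, 10-1-, 100--, 111--
PI chart (minterm → PIs covering it):
  0 | -0-00,0--00
  3 | -0-11  (sole → essential)
  4 | --1-0,-0-00,0--00,001--
  5 | 001--  (sole → essential)
  6 | --1-0,-011-,001--
  7 | -0-11,-011-,001--
  8 | 0--00,01--0,0100-
  9 | 0100-  (sole → essential)
  10 | 01--0  (sole → essential)
  12 | --1-0,0--00,01--0
  14 | --1-0,01--0
  16 | -0-00,10--0,100--
  17 | 100--  (sole → essential)
  18 | 10--0,10-1-,100--
  19 | -0-11,1--11,10-1-,100--
  20 | --1-0,-0-00,10--0
  22 | --1-0,-011-,1-11-,10--0,10-1-
  23 | -0-11,-011-,1--11,1-11-,10-1-
  27 | 1--11  (sole → essential)
  28 | --1-0,111--
  29 | 111--  (sole → essential)
  30 | --1-0,1-11-,111--
  31 | 1--11,1-11-,111--
Essential prime implicants: -0-11, 001--, 01--0, 0100-, 1--11, 100--, 111--

7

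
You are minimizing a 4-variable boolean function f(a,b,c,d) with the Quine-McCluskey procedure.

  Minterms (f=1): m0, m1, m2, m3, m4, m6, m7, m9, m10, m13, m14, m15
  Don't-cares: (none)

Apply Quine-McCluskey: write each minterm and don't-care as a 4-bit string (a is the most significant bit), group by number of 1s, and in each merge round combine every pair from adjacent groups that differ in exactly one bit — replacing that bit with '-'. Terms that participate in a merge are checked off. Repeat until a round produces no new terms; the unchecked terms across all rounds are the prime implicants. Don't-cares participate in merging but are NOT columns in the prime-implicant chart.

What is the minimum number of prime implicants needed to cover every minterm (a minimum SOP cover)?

size-2^0 implicants → 0000(✓)  0001(✓)  0010(✓)  0011(✓)  0100(✓)  0110(✓)  0111(✓)  1001(✓)  1010(✓)  1101(✓)  1110(✓)  1111(✓)
size-2^1 implicants → -001  -010(✓)  -110(✓)  -111(✓)  0-00(✓)  0-10(✓)  0-11(✓)  00-0(✓)  00-1(✓)  000-(✓)  001-(✓)  01-0(✓)  011-(✓)  1-01  1-10(✓)  11-1  111-(✓)
size-2^2 implicants → --10  -11-  0--0  0-1-  00--
Unchecked terms (primes): --10, -001, -11-, 0--0, 0-1-, 00--, 1-01, 11-1
Minterm coverage:
  m0 ⊆ 0--0,00--
  m1 ⊆ -001,00--
  m2 ⊆ --10,0--0,0-1-,00--
  m3 ⊆ 0-1-,00--
  m4 ⊆ 0--0 [E]
  m6 ⊆ --10,-11-,0--0,0-1-
  m7 ⊆ -11-,0-1-
  m9 ⊆ -001,1-01
  m10 ⊆ --10 [E]
  m13 ⊆ 1-01,11-1
  m14 ⊆ --10,-11-
  m15 ⊆ -11-,11-1
E = {--10, 0--0}
Petrick residual → -001, 0-1-, 11-1
Cover = cd' + b'c'd + a'd' + a'c + abd  |cover|=5

5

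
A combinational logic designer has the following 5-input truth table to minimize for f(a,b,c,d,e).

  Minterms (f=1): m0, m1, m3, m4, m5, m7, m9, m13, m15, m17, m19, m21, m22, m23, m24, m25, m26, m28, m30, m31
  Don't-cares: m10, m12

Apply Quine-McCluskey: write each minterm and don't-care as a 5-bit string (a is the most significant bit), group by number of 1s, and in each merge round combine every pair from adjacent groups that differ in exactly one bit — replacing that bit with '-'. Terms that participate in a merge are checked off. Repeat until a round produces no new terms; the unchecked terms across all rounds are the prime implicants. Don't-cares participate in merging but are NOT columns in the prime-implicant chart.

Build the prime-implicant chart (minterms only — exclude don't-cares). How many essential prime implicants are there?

Round 0: 00000✓ 00001✓ 00011✓ 00100✓ 00101✓ 00111✓ 01001✓ 01010✓ 01100✓ 01101✓ 01111✓ 10001✓ 10011✓ 10101✓ 10110✓ 10111✓ 11000✓ 11001✓ 11010✓ 11100✓ 11110✓ 11111✓
Round 1: -0001✓ -0011✓ -0101✓ -0111✓ -1001✓ -1010 -1100 -1111✓ 0-001✓ 0-100✓ 0-101✓ 0-111✓ 00-00✓ 00-01✓ 00-11✓ 000-1✓ 0000-✓ 001-1✓ 0010-✓ 01-01✓ 011-1✓ 0110-✓ 1-001✓ 1-110✓ 1-111✓ 10-01✓ 10-11✓ 100-1✓ 101-1✓ 1011-✓ 11-00✓ 11-10✓ 110-0✓ 1100- 111-0✓ 1111-✓
Round 2: --001 --111 -0-01✓ -0-11✓ -00-1✓ -01-1✓ 0--01 0-1-1 0-10- 00--1✓ 00-0- 1-11- 10--1✓ 11--0
Round 3: -0--1
PIs = {--001, --111, -0--1, -1010, -1100, 0--01, 0-1-1, 0-10-, 00-0-, 1-11-, 11--0, 1100-}
Coverage chart:
  m0: 00-0- ←essential
  m1: --001,-0--1,0--01,00-0-
  m3: -0--1 ←essential
  m4: 0-10-,00-0-
  m5: -0--1,0--01,0-1-1,0-10-,00-0-
  m7: --111,-0--1,0-1-1
  m9: --001,0--01
  m13: 0--01,0-1-1,0-10-
  m15: --111,0-1-1
  m17: --001,-0--1
  m19: -0--1 ←essential
  m21: -0--1 ←essential
  m22: 1-11- ←essential
  m23: --111,-0--1,1-11-
  m24: 11--0,1100-
  m25: --001,1100-
  m26: -1010,11--0
  m28: -1100,11--0
  m30: 1-11-,11--0
  m31: --111,1-11-
Essential: -0--1, 00-0-, 1-11-

3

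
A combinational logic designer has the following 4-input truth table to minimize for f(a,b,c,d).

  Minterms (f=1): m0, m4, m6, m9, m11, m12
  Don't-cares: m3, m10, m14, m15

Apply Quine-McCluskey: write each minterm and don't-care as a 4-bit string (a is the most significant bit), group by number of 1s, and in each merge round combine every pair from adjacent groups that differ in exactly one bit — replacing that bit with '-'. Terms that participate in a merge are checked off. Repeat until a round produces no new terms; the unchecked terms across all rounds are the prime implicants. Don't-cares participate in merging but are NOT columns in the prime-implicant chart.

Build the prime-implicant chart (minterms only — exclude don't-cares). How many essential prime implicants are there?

size-2^0 implicants → 0000(✓)  0011(✓)  0100(✓)  0110(✓)  1001(✓)  1010(✓)  1011(✓)  1100(✓)  1110(✓)  1111(✓)
size-2^1 implicants → -011  -100(✓)  -110(✓)  0-00  01-0(✓)  1-10(✓)  1-11(✓)  10-1  101-(✓)  11-0(✓)  111-(✓)
size-2^2 implicants → -1-0  1-1-
Unchecked terms (primes): -011, -1-0, 0-00, 1-1-, 10-1
Minterm coverage:
  m0 ⊆ 0-00 [E]
  m4 ⊆ -1-0,0-00
  m6 ⊆ -1-0 [E]
  m9 ⊆ 10-1 [E]
  m11 ⊆ -011,1-1-,10-1
  m12 ⊆ -1-0 [E]
E = {-1-0, 0-00, 10-1}

3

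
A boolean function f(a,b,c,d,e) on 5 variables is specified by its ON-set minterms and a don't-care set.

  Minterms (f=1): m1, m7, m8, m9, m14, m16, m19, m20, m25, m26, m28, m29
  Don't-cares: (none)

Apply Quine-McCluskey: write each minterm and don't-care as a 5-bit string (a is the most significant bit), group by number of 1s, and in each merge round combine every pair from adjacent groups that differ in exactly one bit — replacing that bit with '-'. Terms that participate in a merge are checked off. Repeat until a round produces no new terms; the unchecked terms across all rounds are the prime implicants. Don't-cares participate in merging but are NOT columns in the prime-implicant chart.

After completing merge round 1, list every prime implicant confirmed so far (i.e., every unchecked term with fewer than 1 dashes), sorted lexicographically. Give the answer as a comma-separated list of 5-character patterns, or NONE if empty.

00111, 01110, 10011, 11010

Round 0: 00001✓ 00111 01000✓ 01001✓ 01110 10000✓ 10011 10100✓ 11001✓ 11010 11100✓ 11101✓
Round 1: -1001 0-001 0100- 1-100 10-00 11-01 1110-
PIs = {-1001, 0-001, 00111, 0100-, 01110, 1-100, 10-00, 10011, 11-01, 11010, 1110-}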